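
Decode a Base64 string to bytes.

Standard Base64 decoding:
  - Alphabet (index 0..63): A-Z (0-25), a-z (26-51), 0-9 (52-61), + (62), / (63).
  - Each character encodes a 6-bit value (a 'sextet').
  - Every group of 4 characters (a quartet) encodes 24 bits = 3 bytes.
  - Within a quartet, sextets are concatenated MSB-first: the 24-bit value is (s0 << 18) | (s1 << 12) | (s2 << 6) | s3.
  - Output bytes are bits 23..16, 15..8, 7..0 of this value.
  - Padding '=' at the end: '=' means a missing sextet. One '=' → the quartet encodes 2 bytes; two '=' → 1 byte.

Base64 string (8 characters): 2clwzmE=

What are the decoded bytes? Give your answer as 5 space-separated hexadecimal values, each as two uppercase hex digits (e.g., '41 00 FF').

Answer: D9 C9 70 CE 61

Derivation:
After char 0 ('2'=54): chars_in_quartet=1 acc=0x36 bytes_emitted=0
After char 1 ('c'=28): chars_in_quartet=2 acc=0xD9C bytes_emitted=0
After char 2 ('l'=37): chars_in_quartet=3 acc=0x36725 bytes_emitted=0
After char 3 ('w'=48): chars_in_quartet=4 acc=0xD9C970 -> emit D9 C9 70, reset; bytes_emitted=3
After char 4 ('z'=51): chars_in_quartet=1 acc=0x33 bytes_emitted=3
After char 5 ('m'=38): chars_in_quartet=2 acc=0xCE6 bytes_emitted=3
After char 6 ('E'=4): chars_in_quartet=3 acc=0x33984 bytes_emitted=3
Padding '=': partial quartet acc=0x33984 -> emit CE 61; bytes_emitted=5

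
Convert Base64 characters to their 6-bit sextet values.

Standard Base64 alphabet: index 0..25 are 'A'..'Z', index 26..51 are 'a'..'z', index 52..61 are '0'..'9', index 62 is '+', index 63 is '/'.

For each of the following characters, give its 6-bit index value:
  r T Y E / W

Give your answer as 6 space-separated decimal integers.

Answer: 43 19 24 4 63 22

Derivation:
'r': a..z range, 26 + ord('r') − ord('a') = 43
'T': A..Z range, ord('T') − ord('A') = 19
'Y': A..Z range, ord('Y') − ord('A') = 24
'E': A..Z range, ord('E') − ord('A') = 4
'/': index 63
'W': A..Z range, ord('W') − ord('A') = 22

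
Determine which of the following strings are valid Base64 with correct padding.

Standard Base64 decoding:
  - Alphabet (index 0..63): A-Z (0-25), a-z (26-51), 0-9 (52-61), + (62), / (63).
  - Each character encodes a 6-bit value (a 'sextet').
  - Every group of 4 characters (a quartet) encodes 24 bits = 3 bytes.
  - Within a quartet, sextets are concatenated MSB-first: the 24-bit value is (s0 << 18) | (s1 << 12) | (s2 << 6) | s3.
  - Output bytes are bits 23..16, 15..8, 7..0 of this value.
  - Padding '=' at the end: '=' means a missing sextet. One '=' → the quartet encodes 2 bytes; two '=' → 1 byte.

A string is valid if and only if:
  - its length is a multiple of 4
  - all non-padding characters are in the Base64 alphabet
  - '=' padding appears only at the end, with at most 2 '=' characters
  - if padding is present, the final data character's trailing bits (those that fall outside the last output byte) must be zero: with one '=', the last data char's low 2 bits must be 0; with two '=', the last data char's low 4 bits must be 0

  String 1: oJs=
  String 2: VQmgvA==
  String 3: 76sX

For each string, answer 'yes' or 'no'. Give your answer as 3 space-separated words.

Answer: yes yes yes

Derivation:
String 1: 'oJs=' → valid
String 2: 'VQmgvA==' → valid
String 3: '76sX' → valid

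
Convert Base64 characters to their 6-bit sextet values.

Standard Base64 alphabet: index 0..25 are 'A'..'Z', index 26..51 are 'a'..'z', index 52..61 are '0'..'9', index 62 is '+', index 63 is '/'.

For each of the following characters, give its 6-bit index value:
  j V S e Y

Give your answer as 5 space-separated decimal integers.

'j': a..z range, 26 + ord('j') − ord('a') = 35
'V': A..Z range, ord('V') − ord('A') = 21
'S': A..Z range, ord('S') − ord('A') = 18
'e': a..z range, 26 + ord('e') − ord('a') = 30
'Y': A..Z range, ord('Y') − ord('A') = 24

Answer: 35 21 18 30 24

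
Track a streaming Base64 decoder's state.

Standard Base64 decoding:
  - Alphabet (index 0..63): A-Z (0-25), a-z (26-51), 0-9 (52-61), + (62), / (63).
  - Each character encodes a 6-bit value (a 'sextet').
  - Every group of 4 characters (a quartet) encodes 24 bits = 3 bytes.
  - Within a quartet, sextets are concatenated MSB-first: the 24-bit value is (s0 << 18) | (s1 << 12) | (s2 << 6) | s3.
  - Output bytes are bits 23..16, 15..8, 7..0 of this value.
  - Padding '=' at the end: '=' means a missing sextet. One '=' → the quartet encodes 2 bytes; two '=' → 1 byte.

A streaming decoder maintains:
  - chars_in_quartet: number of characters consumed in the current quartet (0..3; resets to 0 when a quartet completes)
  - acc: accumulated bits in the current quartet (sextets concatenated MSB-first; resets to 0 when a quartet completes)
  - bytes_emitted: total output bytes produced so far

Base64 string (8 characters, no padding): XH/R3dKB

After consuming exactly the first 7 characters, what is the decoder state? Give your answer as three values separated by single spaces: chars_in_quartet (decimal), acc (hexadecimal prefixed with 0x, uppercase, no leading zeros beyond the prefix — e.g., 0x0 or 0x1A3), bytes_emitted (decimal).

After char 0 ('X'=23): chars_in_quartet=1 acc=0x17 bytes_emitted=0
After char 1 ('H'=7): chars_in_quartet=2 acc=0x5C7 bytes_emitted=0
After char 2 ('/'=63): chars_in_quartet=3 acc=0x171FF bytes_emitted=0
After char 3 ('R'=17): chars_in_quartet=4 acc=0x5C7FD1 -> emit 5C 7F D1, reset; bytes_emitted=3
After char 4 ('3'=55): chars_in_quartet=1 acc=0x37 bytes_emitted=3
After char 5 ('d'=29): chars_in_quartet=2 acc=0xDDD bytes_emitted=3
After char 6 ('K'=10): chars_in_quartet=3 acc=0x3774A bytes_emitted=3

Answer: 3 0x3774A 3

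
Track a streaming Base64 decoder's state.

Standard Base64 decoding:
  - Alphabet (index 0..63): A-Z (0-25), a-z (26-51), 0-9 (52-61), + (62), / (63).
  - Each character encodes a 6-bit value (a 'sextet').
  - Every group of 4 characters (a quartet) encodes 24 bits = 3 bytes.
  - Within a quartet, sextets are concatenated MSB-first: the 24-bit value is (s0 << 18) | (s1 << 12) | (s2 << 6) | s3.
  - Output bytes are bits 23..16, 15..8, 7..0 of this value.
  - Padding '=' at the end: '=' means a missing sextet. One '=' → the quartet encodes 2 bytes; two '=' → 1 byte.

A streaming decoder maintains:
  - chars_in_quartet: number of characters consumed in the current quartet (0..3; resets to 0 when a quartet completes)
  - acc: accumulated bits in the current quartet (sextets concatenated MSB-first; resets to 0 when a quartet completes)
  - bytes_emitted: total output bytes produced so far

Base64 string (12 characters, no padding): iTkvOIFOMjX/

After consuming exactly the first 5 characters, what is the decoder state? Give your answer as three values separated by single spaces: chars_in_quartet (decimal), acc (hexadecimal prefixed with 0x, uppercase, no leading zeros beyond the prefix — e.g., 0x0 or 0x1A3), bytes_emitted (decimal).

Answer: 1 0xE 3

Derivation:
After char 0 ('i'=34): chars_in_quartet=1 acc=0x22 bytes_emitted=0
After char 1 ('T'=19): chars_in_quartet=2 acc=0x893 bytes_emitted=0
After char 2 ('k'=36): chars_in_quartet=3 acc=0x224E4 bytes_emitted=0
After char 3 ('v'=47): chars_in_quartet=4 acc=0x89392F -> emit 89 39 2F, reset; bytes_emitted=3
After char 4 ('O'=14): chars_in_quartet=1 acc=0xE bytes_emitted=3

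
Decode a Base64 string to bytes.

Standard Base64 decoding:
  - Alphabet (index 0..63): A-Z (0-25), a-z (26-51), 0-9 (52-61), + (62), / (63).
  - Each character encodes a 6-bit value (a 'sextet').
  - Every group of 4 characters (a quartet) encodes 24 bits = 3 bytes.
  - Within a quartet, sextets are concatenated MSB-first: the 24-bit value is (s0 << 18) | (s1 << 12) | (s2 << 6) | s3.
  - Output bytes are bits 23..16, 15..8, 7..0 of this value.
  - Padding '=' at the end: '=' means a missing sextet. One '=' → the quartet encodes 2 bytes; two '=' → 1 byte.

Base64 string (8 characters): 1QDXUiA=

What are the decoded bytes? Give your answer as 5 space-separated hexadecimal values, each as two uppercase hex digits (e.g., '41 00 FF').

After char 0 ('1'=53): chars_in_quartet=1 acc=0x35 bytes_emitted=0
After char 1 ('Q'=16): chars_in_quartet=2 acc=0xD50 bytes_emitted=0
After char 2 ('D'=3): chars_in_quartet=3 acc=0x35403 bytes_emitted=0
After char 3 ('X'=23): chars_in_quartet=4 acc=0xD500D7 -> emit D5 00 D7, reset; bytes_emitted=3
After char 4 ('U'=20): chars_in_quartet=1 acc=0x14 bytes_emitted=3
After char 5 ('i'=34): chars_in_quartet=2 acc=0x522 bytes_emitted=3
After char 6 ('A'=0): chars_in_quartet=3 acc=0x14880 bytes_emitted=3
Padding '=': partial quartet acc=0x14880 -> emit 52 20; bytes_emitted=5

Answer: D5 00 D7 52 20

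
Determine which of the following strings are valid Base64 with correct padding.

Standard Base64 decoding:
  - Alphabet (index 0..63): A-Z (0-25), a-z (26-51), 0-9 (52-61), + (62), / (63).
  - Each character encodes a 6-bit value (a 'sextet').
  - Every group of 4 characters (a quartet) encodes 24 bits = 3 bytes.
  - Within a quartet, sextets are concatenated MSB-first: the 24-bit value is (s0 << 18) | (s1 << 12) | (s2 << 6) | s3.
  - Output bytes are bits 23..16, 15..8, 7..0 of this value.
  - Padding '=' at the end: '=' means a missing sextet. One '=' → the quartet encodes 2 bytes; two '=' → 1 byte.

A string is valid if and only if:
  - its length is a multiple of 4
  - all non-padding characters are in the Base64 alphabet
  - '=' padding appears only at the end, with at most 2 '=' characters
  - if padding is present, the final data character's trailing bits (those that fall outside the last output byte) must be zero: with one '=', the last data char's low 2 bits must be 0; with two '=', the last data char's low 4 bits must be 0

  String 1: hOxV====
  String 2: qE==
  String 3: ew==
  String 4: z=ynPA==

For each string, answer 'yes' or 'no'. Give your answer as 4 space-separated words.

Answer: no no yes no

Derivation:
String 1: 'hOxV====' → invalid (4 pad chars (max 2))
String 2: 'qE==' → invalid (bad trailing bits)
String 3: 'ew==' → valid
String 4: 'z=ynPA==' → invalid (bad char(s): ['=']; '=' in middle)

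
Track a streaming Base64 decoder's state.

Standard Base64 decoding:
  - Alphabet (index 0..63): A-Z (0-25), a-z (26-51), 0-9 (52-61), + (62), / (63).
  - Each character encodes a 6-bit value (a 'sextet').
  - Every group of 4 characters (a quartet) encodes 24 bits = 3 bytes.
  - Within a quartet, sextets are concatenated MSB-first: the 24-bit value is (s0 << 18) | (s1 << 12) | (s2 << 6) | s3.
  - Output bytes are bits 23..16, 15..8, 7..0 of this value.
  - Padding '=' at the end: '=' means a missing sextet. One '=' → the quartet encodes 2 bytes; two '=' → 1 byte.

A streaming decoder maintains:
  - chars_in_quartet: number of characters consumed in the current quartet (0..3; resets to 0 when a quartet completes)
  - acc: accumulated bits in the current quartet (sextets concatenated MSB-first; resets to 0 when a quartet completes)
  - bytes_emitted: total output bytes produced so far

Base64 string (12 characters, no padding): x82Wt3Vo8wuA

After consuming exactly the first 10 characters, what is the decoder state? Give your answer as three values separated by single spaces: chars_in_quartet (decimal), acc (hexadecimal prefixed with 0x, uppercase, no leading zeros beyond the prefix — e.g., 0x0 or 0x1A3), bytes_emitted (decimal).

After char 0 ('x'=49): chars_in_quartet=1 acc=0x31 bytes_emitted=0
After char 1 ('8'=60): chars_in_quartet=2 acc=0xC7C bytes_emitted=0
After char 2 ('2'=54): chars_in_quartet=3 acc=0x31F36 bytes_emitted=0
After char 3 ('W'=22): chars_in_quartet=4 acc=0xC7CD96 -> emit C7 CD 96, reset; bytes_emitted=3
After char 4 ('t'=45): chars_in_quartet=1 acc=0x2D bytes_emitted=3
After char 5 ('3'=55): chars_in_quartet=2 acc=0xB77 bytes_emitted=3
After char 6 ('V'=21): chars_in_quartet=3 acc=0x2DDD5 bytes_emitted=3
After char 7 ('o'=40): chars_in_quartet=4 acc=0xB77568 -> emit B7 75 68, reset; bytes_emitted=6
After char 8 ('8'=60): chars_in_quartet=1 acc=0x3C bytes_emitted=6
After char 9 ('w'=48): chars_in_quartet=2 acc=0xF30 bytes_emitted=6

Answer: 2 0xF30 6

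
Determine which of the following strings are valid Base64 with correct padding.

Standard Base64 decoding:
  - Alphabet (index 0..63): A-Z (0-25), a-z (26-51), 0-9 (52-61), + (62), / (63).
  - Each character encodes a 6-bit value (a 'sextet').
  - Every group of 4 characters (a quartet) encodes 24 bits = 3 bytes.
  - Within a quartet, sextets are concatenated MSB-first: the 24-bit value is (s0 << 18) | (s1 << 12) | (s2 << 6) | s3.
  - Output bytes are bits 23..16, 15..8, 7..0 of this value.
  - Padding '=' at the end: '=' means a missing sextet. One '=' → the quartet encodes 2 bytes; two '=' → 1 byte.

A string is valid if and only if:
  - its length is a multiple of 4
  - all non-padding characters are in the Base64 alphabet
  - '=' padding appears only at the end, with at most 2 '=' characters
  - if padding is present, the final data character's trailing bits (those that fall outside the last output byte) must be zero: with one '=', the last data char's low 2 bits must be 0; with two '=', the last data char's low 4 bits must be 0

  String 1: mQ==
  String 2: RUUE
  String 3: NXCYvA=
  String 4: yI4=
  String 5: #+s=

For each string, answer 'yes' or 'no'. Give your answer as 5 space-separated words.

String 1: 'mQ==' → valid
String 2: 'RUUE' → valid
String 3: 'NXCYvA=' → invalid (len=7 not mult of 4)
String 4: 'yI4=' → valid
String 5: '#+s=' → invalid (bad char(s): ['#'])

Answer: yes yes no yes no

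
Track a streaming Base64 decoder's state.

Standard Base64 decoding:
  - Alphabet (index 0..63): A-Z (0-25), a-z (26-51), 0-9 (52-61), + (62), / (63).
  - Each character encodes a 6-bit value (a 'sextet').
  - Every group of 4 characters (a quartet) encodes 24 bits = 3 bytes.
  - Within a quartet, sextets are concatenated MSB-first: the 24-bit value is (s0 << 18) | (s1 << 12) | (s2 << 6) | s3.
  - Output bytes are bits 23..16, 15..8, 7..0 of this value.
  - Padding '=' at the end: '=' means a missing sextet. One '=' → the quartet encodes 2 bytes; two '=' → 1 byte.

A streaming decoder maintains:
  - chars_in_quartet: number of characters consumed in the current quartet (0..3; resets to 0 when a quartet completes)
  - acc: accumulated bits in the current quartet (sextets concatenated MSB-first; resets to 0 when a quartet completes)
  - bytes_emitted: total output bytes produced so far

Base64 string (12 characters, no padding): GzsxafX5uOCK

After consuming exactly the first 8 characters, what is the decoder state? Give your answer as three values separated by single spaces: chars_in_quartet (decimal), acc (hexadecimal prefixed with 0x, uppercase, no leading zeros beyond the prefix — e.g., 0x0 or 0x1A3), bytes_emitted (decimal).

Answer: 0 0x0 6

Derivation:
After char 0 ('G'=6): chars_in_quartet=1 acc=0x6 bytes_emitted=0
After char 1 ('z'=51): chars_in_quartet=2 acc=0x1B3 bytes_emitted=0
After char 2 ('s'=44): chars_in_quartet=3 acc=0x6CEC bytes_emitted=0
After char 3 ('x'=49): chars_in_quartet=4 acc=0x1B3B31 -> emit 1B 3B 31, reset; bytes_emitted=3
After char 4 ('a'=26): chars_in_quartet=1 acc=0x1A bytes_emitted=3
After char 5 ('f'=31): chars_in_quartet=2 acc=0x69F bytes_emitted=3
After char 6 ('X'=23): chars_in_quartet=3 acc=0x1A7D7 bytes_emitted=3
After char 7 ('5'=57): chars_in_quartet=4 acc=0x69F5F9 -> emit 69 F5 F9, reset; bytes_emitted=6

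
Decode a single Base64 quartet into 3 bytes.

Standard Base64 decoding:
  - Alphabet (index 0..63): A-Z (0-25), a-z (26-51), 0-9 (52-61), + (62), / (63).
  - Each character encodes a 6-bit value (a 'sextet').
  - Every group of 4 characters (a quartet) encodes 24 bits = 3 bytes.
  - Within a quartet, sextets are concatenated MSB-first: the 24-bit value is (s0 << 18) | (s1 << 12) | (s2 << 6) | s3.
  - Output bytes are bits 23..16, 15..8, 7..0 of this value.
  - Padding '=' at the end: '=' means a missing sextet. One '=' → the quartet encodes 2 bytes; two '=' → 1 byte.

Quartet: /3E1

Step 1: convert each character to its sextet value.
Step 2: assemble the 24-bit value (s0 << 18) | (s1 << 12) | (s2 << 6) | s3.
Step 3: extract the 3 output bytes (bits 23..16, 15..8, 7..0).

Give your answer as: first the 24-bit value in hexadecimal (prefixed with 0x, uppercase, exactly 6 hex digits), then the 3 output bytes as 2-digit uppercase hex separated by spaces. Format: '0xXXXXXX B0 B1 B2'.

Answer: 0xFF7135 FF 71 35

Derivation:
Sextets: /=63, 3=55, E=4, 1=53
24-bit: (63<<18) | (55<<12) | (4<<6) | 53
      = 0xFC0000 | 0x037000 | 0x000100 | 0x000035
      = 0xFF7135
Bytes: (v>>16)&0xFF=FF, (v>>8)&0xFF=71, v&0xFF=35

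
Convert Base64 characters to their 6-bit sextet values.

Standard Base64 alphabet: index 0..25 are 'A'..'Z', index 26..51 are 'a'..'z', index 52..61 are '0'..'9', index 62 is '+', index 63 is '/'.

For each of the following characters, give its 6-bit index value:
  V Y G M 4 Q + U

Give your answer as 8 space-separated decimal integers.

Answer: 21 24 6 12 56 16 62 20

Derivation:
'V': A..Z range, ord('V') − ord('A') = 21
'Y': A..Z range, ord('Y') − ord('A') = 24
'G': A..Z range, ord('G') − ord('A') = 6
'M': A..Z range, ord('M') − ord('A') = 12
'4': 0..9 range, 52 + ord('4') − ord('0') = 56
'Q': A..Z range, ord('Q') − ord('A') = 16
'+': index 62
'U': A..Z range, ord('U') − ord('A') = 20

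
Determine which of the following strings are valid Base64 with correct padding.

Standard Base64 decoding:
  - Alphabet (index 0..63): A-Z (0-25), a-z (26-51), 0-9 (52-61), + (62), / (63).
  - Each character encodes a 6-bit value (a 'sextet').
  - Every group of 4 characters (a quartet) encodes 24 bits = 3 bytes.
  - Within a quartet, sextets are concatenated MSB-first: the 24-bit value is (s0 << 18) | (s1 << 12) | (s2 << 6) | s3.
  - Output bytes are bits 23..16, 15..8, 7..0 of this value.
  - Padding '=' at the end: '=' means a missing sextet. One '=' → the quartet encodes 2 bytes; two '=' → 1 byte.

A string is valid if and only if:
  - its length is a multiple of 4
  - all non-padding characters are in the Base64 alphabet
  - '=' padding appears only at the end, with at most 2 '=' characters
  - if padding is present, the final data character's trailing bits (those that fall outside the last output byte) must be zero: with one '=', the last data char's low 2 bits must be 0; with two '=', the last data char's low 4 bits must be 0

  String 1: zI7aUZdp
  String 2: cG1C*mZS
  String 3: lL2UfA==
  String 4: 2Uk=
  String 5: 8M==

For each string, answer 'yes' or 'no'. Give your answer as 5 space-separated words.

String 1: 'zI7aUZdp' → valid
String 2: 'cG1C*mZS' → invalid (bad char(s): ['*'])
String 3: 'lL2UfA==' → valid
String 4: '2Uk=' → valid
String 5: '8M==' → invalid (bad trailing bits)

Answer: yes no yes yes no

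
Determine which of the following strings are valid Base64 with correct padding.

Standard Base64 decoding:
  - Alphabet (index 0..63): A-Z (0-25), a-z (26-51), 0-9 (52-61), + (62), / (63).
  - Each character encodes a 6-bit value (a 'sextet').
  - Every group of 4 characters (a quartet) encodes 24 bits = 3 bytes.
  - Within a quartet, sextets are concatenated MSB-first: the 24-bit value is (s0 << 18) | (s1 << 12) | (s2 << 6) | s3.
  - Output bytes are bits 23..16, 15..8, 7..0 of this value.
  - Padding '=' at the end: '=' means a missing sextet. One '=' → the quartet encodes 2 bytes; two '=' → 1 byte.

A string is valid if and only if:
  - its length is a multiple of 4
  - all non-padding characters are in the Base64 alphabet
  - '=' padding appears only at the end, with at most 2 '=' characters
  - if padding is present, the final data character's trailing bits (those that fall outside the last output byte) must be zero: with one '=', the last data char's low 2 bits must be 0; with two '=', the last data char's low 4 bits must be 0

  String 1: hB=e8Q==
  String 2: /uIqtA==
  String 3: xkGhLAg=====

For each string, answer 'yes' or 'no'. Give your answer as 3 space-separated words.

Answer: no yes no

Derivation:
String 1: 'hB=e8Q==' → invalid (bad char(s): ['=']; '=' in middle)
String 2: '/uIqtA==' → valid
String 3: 'xkGhLAg=====' → invalid (5 pad chars (max 2))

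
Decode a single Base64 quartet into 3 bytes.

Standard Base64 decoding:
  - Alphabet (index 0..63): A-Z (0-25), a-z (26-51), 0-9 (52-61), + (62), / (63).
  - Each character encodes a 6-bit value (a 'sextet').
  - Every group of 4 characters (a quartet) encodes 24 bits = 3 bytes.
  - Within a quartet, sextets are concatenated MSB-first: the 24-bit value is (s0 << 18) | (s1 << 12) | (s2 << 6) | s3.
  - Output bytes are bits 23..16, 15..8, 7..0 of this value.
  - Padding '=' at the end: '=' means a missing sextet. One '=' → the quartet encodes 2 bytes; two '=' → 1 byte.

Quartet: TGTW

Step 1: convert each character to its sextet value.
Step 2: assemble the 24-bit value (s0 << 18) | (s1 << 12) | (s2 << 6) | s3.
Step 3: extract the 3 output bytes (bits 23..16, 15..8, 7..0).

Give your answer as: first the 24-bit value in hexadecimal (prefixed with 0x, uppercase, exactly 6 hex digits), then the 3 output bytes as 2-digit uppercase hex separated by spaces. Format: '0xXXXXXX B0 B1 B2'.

Sextets: T=19, G=6, T=19, W=22
24-bit: (19<<18) | (6<<12) | (19<<6) | 22
      = 0x4C0000 | 0x006000 | 0x0004C0 | 0x000016
      = 0x4C64D6
Bytes: (v>>16)&0xFF=4C, (v>>8)&0xFF=64, v&0xFF=D6

Answer: 0x4C64D6 4C 64 D6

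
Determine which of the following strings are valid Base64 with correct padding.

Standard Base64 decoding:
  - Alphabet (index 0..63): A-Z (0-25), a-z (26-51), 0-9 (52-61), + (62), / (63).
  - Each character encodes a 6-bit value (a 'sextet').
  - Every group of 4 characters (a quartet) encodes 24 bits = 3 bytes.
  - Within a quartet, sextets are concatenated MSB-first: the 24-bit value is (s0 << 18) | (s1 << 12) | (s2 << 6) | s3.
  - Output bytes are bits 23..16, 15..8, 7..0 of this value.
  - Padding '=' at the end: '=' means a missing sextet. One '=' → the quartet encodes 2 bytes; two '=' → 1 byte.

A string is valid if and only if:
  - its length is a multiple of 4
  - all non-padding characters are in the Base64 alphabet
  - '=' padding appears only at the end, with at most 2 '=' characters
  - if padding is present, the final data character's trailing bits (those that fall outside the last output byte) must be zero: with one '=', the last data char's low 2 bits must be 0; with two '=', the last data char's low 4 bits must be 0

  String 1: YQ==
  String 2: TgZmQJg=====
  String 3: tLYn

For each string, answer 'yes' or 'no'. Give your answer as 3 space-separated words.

Answer: yes no yes

Derivation:
String 1: 'YQ==' → valid
String 2: 'TgZmQJg=====' → invalid (5 pad chars (max 2))
String 3: 'tLYn' → valid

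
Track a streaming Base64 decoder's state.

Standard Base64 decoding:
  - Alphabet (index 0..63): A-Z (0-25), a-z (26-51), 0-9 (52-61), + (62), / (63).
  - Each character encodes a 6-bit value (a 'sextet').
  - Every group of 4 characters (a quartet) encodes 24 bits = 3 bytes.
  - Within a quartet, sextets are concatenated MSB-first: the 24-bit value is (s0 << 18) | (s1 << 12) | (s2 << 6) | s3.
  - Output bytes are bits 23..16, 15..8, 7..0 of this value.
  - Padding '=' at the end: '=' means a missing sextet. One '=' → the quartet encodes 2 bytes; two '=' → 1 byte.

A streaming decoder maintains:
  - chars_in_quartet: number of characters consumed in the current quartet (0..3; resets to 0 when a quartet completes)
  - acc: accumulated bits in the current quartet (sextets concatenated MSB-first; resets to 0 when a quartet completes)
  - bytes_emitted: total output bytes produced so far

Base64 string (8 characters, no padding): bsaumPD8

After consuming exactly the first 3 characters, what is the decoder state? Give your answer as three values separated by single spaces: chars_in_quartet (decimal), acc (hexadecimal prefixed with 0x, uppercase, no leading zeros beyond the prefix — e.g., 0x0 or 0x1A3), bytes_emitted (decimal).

After char 0 ('b'=27): chars_in_quartet=1 acc=0x1B bytes_emitted=0
After char 1 ('s'=44): chars_in_quartet=2 acc=0x6EC bytes_emitted=0
After char 2 ('a'=26): chars_in_quartet=3 acc=0x1BB1A bytes_emitted=0

Answer: 3 0x1BB1A 0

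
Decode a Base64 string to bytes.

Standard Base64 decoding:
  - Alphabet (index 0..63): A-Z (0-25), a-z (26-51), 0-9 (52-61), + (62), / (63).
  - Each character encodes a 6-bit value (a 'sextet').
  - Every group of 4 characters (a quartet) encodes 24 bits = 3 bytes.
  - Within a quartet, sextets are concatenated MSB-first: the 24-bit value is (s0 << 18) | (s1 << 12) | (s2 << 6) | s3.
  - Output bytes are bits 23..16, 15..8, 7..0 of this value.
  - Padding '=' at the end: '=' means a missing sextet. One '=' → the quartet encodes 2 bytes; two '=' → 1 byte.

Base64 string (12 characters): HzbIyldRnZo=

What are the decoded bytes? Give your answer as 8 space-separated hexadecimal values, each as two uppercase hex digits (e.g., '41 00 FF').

After char 0 ('H'=7): chars_in_quartet=1 acc=0x7 bytes_emitted=0
After char 1 ('z'=51): chars_in_quartet=2 acc=0x1F3 bytes_emitted=0
After char 2 ('b'=27): chars_in_quartet=3 acc=0x7CDB bytes_emitted=0
After char 3 ('I'=8): chars_in_quartet=4 acc=0x1F36C8 -> emit 1F 36 C8, reset; bytes_emitted=3
After char 4 ('y'=50): chars_in_quartet=1 acc=0x32 bytes_emitted=3
After char 5 ('l'=37): chars_in_quartet=2 acc=0xCA5 bytes_emitted=3
After char 6 ('d'=29): chars_in_quartet=3 acc=0x3295D bytes_emitted=3
After char 7 ('R'=17): chars_in_quartet=4 acc=0xCA5751 -> emit CA 57 51, reset; bytes_emitted=6
After char 8 ('n'=39): chars_in_quartet=1 acc=0x27 bytes_emitted=6
After char 9 ('Z'=25): chars_in_quartet=2 acc=0x9D9 bytes_emitted=6
After char 10 ('o'=40): chars_in_quartet=3 acc=0x27668 bytes_emitted=6
Padding '=': partial quartet acc=0x27668 -> emit 9D 9A; bytes_emitted=8

Answer: 1F 36 C8 CA 57 51 9D 9A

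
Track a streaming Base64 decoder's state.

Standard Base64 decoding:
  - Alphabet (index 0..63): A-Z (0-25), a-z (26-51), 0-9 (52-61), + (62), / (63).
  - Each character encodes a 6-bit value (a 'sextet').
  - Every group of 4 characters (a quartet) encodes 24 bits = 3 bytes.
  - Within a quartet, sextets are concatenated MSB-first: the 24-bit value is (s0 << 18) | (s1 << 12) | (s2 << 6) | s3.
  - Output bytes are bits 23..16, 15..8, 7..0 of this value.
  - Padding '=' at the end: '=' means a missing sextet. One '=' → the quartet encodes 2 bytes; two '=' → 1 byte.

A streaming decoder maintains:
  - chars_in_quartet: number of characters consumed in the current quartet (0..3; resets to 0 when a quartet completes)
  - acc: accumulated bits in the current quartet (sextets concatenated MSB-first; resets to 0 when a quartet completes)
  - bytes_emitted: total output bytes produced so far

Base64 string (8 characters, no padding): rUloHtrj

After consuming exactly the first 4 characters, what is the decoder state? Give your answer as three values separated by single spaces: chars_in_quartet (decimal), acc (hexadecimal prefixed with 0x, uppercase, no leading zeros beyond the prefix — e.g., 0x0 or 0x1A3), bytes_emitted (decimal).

After char 0 ('r'=43): chars_in_quartet=1 acc=0x2B bytes_emitted=0
After char 1 ('U'=20): chars_in_quartet=2 acc=0xAD4 bytes_emitted=0
After char 2 ('l'=37): chars_in_quartet=3 acc=0x2B525 bytes_emitted=0
After char 3 ('o'=40): chars_in_quartet=4 acc=0xAD4968 -> emit AD 49 68, reset; bytes_emitted=3

Answer: 0 0x0 3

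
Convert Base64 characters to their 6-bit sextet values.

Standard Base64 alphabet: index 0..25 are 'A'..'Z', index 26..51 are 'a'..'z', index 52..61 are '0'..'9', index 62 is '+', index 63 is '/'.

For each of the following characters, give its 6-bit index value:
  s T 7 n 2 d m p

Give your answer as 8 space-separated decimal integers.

's': a..z range, 26 + ord('s') − ord('a') = 44
'T': A..Z range, ord('T') − ord('A') = 19
'7': 0..9 range, 52 + ord('7') − ord('0') = 59
'n': a..z range, 26 + ord('n') − ord('a') = 39
'2': 0..9 range, 52 + ord('2') − ord('0') = 54
'd': a..z range, 26 + ord('d') − ord('a') = 29
'm': a..z range, 26 + ord('m') − ord('a') = 38
'p': a..z range, 26 + ord('p') − ord('a') = 41

Answer: 44 19 59 39 54 29 38 41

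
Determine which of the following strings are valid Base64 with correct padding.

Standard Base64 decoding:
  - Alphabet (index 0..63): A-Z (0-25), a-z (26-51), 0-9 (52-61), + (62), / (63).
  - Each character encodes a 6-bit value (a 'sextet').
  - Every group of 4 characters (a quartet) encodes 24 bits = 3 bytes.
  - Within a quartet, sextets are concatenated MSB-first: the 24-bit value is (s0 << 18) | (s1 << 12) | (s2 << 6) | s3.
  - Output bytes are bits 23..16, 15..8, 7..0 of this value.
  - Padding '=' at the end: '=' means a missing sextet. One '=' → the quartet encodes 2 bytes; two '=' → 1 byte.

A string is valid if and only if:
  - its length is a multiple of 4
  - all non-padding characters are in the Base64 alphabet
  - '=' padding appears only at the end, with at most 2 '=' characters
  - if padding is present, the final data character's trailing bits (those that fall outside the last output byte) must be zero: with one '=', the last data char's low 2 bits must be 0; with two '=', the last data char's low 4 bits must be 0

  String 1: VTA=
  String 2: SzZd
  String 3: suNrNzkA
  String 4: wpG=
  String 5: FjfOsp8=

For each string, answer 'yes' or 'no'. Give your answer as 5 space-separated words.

Answer: yes yes yes no yes

Derivation:
String 1: 'VTA=' → valid
String 2: 'SzZd' → valid
String 3: 'suNrNzkA' → valid
String 4: 'wpG=' → invalid (bad trailing bits)
String 5: 'FjfOsp8=' → valid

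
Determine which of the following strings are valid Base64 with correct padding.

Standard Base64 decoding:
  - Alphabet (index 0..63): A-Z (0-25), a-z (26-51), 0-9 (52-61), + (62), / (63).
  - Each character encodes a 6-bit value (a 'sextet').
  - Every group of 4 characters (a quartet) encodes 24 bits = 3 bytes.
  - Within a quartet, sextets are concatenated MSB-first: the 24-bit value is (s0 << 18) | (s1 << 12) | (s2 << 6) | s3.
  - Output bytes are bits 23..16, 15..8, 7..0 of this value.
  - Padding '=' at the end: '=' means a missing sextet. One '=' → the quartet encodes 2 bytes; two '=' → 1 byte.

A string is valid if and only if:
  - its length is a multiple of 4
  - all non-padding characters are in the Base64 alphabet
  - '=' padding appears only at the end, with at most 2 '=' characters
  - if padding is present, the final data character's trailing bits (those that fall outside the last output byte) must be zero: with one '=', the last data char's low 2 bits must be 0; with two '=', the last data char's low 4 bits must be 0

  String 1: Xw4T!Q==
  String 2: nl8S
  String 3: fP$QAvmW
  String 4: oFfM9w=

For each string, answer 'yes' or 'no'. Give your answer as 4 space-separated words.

String 1: 'Xw4T!Q==' → invalid (bad char(s): ['!'])
String 2: 'nl8S' → valid
String 3: 'fP$QAvmW' → invalid (bad char(s): ['$'])
String 4: 'oFfM9w=' → invalid (len=7 not mult of 4)

Answer: no yes no no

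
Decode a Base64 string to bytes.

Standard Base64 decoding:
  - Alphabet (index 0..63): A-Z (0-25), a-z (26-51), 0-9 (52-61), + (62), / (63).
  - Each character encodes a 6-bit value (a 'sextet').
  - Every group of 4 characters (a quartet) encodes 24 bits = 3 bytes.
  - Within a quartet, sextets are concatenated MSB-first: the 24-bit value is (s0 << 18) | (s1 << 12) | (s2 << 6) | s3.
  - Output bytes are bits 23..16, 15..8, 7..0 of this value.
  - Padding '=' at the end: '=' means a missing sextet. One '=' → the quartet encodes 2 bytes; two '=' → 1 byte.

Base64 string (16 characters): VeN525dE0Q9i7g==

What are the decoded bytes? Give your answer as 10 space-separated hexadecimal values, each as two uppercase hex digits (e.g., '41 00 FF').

Answer: 55 E3 79 DB 97 44 D1 0F 62 EE

Derivation:
After char 0 ('V'=21): chars_in_quartet=1 acc=0x15 bytes_emitted=0
After char 1 ('e'=30): chars_in_quartet=2 acc=0x55E bytes_emitted=0
After char 2 ('N'=13): chars_in_quartet=3 acc=0x1578D bytes_emitted=0
After char 3 ('5'=57): chars_in_quartet=4 acc=0x55E379 -> emit 55 E3 79, reset; bytes_emitted=3
After char 4 ('2'=54): chars_in_quartet=1 acc=0x36 bytes_emitted=3
After char 5 ('5'=57): chars_in_quartet=2 acc=0xDB9 bytes_emitted=3
After char 6 ('d'=29): chars_in_quartet=3 acc=0x36E5D bytes_emitted=3
After char 7 ('E'=4): chars_in_quartet=4 acc=0xDB9744 -> emit DB 97 44, reset; bytes_emitted=6
After char 8 ('0'=52): chars_in_quartet=1 acc=0x34 bytes_emitted=6
After char 9 ('Q'=16): chars_in_quartet=2 acc=0xD10 bytes_emitted=6
After char 10 ('9'=61): chars_in_quartet=3 acc=0x3443D bytes_emitted=6
After char 11 ('i'=34): chars_in_quartet=4 acc=0xD10F62 -> emit D1 0F 62, reset; bytes_emitted=9
After char 12 ('7'=59): chars_in_quartet=1 acc=0x3B bytes_emitted=9
After char 13 ('g'=32): chars_in_quartet=2 acc=0xEE0 bytes_emitted=9
Padding '==': partial quartet acc=0xEE0 -> emit EE; bytes_emitted=10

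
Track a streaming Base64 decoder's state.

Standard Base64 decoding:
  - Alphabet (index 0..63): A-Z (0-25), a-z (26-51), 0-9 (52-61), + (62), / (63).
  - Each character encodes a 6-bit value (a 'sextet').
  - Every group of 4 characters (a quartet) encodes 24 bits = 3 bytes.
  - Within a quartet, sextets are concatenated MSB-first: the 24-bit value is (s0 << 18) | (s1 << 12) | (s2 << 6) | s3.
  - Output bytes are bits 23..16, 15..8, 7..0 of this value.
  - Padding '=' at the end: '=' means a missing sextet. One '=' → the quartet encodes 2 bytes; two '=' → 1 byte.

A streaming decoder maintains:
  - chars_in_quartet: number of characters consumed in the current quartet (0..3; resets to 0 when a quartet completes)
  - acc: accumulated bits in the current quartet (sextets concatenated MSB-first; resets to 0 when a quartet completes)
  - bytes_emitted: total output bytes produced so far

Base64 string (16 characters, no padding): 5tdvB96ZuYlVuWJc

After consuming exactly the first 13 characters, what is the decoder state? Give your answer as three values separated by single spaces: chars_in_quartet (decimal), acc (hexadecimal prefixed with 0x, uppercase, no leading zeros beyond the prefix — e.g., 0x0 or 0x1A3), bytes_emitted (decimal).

After char 0 ('5'=57): chars_in_quartet=1 acc=0x39 bytes_emitted=0
After char 1 ('t'=45): chars_in_quartet=2 acc=0xE6D bytes_emitted=0
After char 2 ('d'=29): chars_in_quartet=3 acc=0x39B5D bytes_emitted=0
After char 3 ('v'=47): chars_in_quartet=4 acc=0xE6D76F -> emit E6 D7 6F, reset; bytes_emitted=3
After char 4 ('B'=1): chars_in_quartet=1 acc=0x1 bytes_emitted=3
After char 5 ('9'=61): chars_in_quartet=2 acc=0x7D bytes_emitted=3
After char 6 ('6'=58): chars_in_quartet=3 acc=0x1F7A bytes_emitted=3
After char 7 ('Z'=25): chars_in_quartet=4 acc=0x7DE99 -> emit 07 DE 99, reset; bytes_emitted=6
After char 8 ('u'=46): chars_in_quartet=1 acc=0x2E bytes_emitted=6
After char 9 ('Y'=24): chars_in_quartet=2 acc=0xB98 bytes_emitted=6
After char 10 ('l'=37): chars_in_quartet=3 acc=0x2E625 bytes_emitted=6
After char 11 ('V'=21): chars_in_quartet=4 acc=0xB98955 -> emit B9 89 55, reset; bytes_emitted=9
After char 12 ('u'=46): chars_in_quartet=1 acc=0x2E bytes_emitted=9

Answer: 1 0x2E 9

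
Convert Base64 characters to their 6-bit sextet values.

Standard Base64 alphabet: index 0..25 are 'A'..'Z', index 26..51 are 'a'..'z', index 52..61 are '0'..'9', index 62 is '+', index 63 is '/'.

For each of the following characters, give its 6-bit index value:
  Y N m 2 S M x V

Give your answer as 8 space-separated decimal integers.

'Y': A..Z range, ord('Y') − ord('A') = 24
'N': A..Z range, ord('N') − ord('A') = 13
'm': a..z range, 26 + ord('m') − ord('a') = 38
'2': 0..9 range, 52 + ord('2') − ord('0') = 54
'S': A..Z range, ord('S') − ord('A') = 18
'M': A..Z range, ord('M') − ord('A') = 12
'x': a..z range, 26 + ord('x') − ord('a') = 49
'V': A..Z range, ord('V') − ord('A') = 21

Answer: 24 13 38 54 18 12 49 21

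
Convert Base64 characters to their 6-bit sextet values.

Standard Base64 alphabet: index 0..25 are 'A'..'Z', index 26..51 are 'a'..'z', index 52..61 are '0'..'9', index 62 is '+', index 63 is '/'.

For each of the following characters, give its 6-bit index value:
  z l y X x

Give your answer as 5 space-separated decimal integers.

Answer: 51 37 50 23 49

Derivation:
'z': a..z range, 26 + ord('z') − ord('a') = 51
'l': a..z range, 26 + ord('l') − ord('a') = 37
'y': a..z range, 26 + ord('y') − ord('a') = 50
'X': A..Z range, ord('X') − ord('A') = 23
'x': a..z range, 26 + ord('x') − ord('a') = 49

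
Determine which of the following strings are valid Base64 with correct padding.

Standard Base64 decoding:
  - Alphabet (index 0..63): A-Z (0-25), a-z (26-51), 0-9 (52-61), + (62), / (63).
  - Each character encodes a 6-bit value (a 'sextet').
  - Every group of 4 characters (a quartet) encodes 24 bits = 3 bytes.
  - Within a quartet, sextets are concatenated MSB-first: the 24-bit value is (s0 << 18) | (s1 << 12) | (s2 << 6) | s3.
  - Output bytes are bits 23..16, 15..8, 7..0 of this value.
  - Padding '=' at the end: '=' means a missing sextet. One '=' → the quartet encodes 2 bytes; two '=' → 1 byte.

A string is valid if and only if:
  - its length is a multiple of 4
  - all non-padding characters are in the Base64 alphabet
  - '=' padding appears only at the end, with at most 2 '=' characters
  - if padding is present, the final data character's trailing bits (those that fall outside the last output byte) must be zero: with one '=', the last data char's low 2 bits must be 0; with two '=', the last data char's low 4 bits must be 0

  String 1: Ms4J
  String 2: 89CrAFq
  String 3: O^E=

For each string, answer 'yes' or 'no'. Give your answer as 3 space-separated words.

String 1: 'Ms4J' → valid
String 2: '89CrAFq' → invalid (len=7 not mult of 4)
String 3: 'O^E=' → invalid (bad char(s): ['^'])

Answer: yes no no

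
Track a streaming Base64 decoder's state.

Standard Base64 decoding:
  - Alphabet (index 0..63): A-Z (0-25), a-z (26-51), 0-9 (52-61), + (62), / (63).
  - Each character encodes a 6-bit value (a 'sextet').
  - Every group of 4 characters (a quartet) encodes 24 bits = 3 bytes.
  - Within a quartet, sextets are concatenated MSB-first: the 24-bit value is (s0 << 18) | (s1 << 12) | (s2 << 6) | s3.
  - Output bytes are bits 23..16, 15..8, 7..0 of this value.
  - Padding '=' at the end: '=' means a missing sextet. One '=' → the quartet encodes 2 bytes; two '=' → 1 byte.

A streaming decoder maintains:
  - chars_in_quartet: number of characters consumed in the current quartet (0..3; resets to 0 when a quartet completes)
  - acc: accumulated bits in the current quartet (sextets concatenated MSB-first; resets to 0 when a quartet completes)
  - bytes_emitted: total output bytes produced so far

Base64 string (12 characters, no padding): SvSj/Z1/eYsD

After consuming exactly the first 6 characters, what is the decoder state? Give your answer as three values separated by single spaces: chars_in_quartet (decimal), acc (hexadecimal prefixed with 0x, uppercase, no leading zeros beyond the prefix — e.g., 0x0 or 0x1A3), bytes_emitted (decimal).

Answer: 2 0xFD9 3

Derivation:
After char 0 ('S'=18): chars_in_quartet=1 acc=0x12 bytes_emitted=0
After char 1 ('v'=47): chars_in_quartet=2 acc=0x4AF bytes_emitted=0
After char 2 ('S'=18): chars_in_quartet=3 acc=0x12BD2 bytes_emitted=0
After char 3 ('j'=35): chars_in_quartet=4 acc=0x4AF4A3 -> emit 4A F4 A3, reset; bytes_emitted=3
After char 4 ('/'=63): chars_in_quartet=1 acc=0x3F bytes_emitted=3
After char 5 ('Z'=25): chars_in_quartet=2 acc=0xFD9 bytes_emitted=3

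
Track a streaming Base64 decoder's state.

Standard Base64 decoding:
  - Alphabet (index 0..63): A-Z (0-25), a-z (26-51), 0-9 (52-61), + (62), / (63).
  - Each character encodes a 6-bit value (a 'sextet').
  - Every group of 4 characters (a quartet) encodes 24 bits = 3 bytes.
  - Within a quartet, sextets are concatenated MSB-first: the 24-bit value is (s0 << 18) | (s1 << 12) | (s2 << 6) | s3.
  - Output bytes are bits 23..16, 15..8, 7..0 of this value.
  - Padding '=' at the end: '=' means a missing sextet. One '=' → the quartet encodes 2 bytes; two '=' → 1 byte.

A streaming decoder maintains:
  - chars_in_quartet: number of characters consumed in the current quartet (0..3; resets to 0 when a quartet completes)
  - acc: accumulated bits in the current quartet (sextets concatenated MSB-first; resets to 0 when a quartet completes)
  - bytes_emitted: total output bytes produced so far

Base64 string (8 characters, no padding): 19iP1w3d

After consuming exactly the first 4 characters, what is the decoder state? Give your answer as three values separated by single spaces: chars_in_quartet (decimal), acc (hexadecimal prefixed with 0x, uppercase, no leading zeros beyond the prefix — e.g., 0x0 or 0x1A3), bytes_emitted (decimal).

Answer: 0 0x0 3

Derivation:
After char 0 ('1'=53): chars_in_quartet=1 acc=0x35 bytes_emitted=0
After char 1 ('9'=61): chars_in_quartet=2 acc=0xD7D bytes_emitted=0
After char 2 ('i'=34): chars_in_quartet=3 acc=0x35F62 bytes_emitted=0
After char 3 ('P'=15): chars_in_quartet=4 acc=0xD7D88F -> emit D7 D8 8F, reset; bytes_emitted=3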